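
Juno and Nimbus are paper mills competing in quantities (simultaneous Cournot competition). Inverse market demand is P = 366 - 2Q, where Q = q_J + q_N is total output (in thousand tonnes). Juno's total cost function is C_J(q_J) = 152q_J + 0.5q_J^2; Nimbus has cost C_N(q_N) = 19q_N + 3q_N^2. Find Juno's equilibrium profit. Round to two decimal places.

Juno's profit: π_J = (366 - 2Q)q_J - (152q_J + (1/2)q_J²). Setting ∂π_J/∂q_J = 0: 214 - 5q_J - 2(q_N) = 0.
Nimbus's profit: π_N = (366 - 2Q)q_N - (19q_N + 3q_N²). Setting ∂π_N/∂q_N = 0: 347 - 10q_N - 2(q_J) = 0.
Best responses: q_J = (214 - 2q_N)/5, q_N = (347 - 2q_J)/10.
Solving the pair: q_J = 723/23, q_N = 1307/46.
Price P = 366 - 2·59.8478 = 246.3043.
Juno's profit: 246.3043·(723/23) - 152·(723/23) - (1/2)(723/23)² = 2470.3639.

2470.36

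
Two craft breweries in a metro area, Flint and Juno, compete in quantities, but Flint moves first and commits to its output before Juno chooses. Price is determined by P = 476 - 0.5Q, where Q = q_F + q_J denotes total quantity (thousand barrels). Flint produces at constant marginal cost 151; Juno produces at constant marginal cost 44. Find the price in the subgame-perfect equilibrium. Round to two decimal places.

205.50

Solve by backward induction. Given q_F, the follower Juno maximises π_J = (476 - (1/2)q_F - (1/2)q_J)q_J - 44q_J.
Setting the follower's marginal profit to zero, 432 - (1/2)q_F - q_J = 0, i.e. q_J = (432 - (1/2)q_F).
The leader anticipates this reaction. Substituting into P = 476 - 0.5Q gives P = 260 - (1/4)q_F, so π_F = (260 - (1/4)q_F)q_F - 151q_F.
Maximising: ∂π_F/∂q_F = 109 - (1/2)q_F = 0, giving q_F = 218.
Then q_J = (432 - (1/2)·218) = 323.
Total output Q = 541, so price P = 476 - (1/2)·541 = 411/2.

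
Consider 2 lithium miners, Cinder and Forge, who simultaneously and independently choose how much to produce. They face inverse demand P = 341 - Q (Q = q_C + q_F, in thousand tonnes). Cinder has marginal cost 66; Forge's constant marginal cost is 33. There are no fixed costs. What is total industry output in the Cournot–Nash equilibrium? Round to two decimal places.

194.33

Cinder's profit: π_C = (341 - Q)q_C - (66q_C). Setting ∂π_C/∂q_C = 0: 275 - 2q_C - (q_F) = 0.
Forge's profit: π_F = (341 - Q)q_F - (33q_F). Setting ∂π_F/∂q_F = 0: 308 - 2q_F - (q_C) = 0.
Best responses: q_C = (275 - q_F)/2, q_F = (308 - q_C)/2.
Substituting one into the other gives q_C = 242/3 and q_F = 341/3.
Total output Q = 242/3 + 341/3 = 583/3.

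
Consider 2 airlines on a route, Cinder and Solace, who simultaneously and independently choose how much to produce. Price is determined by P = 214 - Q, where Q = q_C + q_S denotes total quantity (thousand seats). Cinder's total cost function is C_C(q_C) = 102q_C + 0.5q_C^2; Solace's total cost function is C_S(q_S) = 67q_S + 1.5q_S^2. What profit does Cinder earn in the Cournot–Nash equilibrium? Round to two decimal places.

1305.38

Cinder's profit: π_C = (214 - Q)q_C - (102q_C + (1/2)q_C²). Setting ∂π_C/∂q_C = 0: 112 - 3q_C - (q_S) = 0.
Solace's first-order condition: 147 - 5q_S - (q_C) = 0.
So q_C = (112 - q_S)/3 and q_S = (147 - q_C)/5.
Substituting one into the other gives q_C = 59/2 and q_S = 47/2.
Price P = 214 - 53 = 161.
Cinder's profit: 161·(59/2) - 102·(59/2) - (1/2)(59/2)² = 1305.3750.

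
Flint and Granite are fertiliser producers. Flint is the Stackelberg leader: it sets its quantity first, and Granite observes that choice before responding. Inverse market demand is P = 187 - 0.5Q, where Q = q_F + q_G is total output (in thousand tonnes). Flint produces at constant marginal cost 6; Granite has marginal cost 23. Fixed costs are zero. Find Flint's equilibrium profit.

The follower Granite best-responds to any q_F: π_G = (187 - 0.5Q)q_G - 23q_G.
∂π_G/∂q_G = 164 - (1/2)q_F - q_G = 0 gives the reaction function q_G = (164 - (1/2)q_F).
The leader anticipates this reaction. Substituting into P = 187 - 0.5Q gives P = 105 - (1/4)q_F, so π_F = (105 - (1/4)q_F)q_F - 6q_F.
The leader's first-order condition 99 - (1/2)q_F = 0 yields q_F = 198.
Then q_G = (164 - (1/2)·198) = 65.
Price P = 187 - (1/2)·263 = 111/2.
Flint's profit: (111/2 - 6)·198 = 9801.

9801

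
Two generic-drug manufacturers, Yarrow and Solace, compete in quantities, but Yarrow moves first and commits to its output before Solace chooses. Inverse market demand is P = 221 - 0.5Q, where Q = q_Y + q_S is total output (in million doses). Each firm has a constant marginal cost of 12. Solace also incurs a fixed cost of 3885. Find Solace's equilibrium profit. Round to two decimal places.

The follower Solace best-responds to any q_Y: π_S = (221 - 0.5Q)q_S - 12q_S.
Setting the follower's marginal profit to zero, 209 - (1/2)q_Y - q_S = 0, i.e. q_S = (209 - (1/2)q_Y).
Yarrow substitutes q_S(q_Y) into its own profit: π_Y = q_Y(221 - (1/2)q_Y - (209 - (1/2)q_Y)/2) - 12q_Y = (233/2 - (1/4)q_Y)q_Y - 12q_Y.
The leader's first-order condition 209/2 - (1/2)q_Y = 0 yields q_Y = 209.
Then q_S = (209 - (1/2)·209) = 209/2.
Price P = 221 - (1/2)·(627/2) = 257/4.
Solace's profit: (257/4 - 12)·(209/2) - 3885 = 1575.1250.

1575.13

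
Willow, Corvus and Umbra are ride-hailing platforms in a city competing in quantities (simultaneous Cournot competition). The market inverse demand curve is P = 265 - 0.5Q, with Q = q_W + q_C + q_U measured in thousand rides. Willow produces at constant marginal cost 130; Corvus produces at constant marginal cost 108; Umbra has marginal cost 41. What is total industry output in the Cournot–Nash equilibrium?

258

Willow's profit: π_W = (265 - 0.5Q)q_W - (130q_W). Setting ∂π_W/∂q_W = 0: 135 - q_W - (1/2)(q_C + q_U) = 0.
Corvus's first-order condition: 157 - q_C - (1/2)(q_W + q_U) = 0.
Umbra's first-order condition: 224 - q_U - (1/2)(q_W + q_C) = 0.
Adding the 3 conditions: 516 − Q − Q = 0, i.e. Q = 258.
Back-substituting: q_W = (135 − 129)/(1/2) = 12, q_C = (157 − 129)/(1/2) = 56, q_U = (224 − 129)/(1/2) = 190.
Total output Q = 12 + 56 + 190 = 258.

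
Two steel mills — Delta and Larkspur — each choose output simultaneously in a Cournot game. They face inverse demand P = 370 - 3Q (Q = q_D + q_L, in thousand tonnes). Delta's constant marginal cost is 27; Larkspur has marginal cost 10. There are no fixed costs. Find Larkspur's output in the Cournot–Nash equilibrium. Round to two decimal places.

Delta's profit: π_D = (370 - 3Q)q_D - (27q_D). Setting ∂π_D/∂q_D = 0: 343 - 6q_D - 3(q_L) = 0.
Larkspur's first-order condition: 360 - 6q_L - 3(q_D) = 0.
So q_D = (343 - 3q_L)/6 and q_L = (360 - 3q_D)/6.
Substituting one into the other gives q_D = 326/9 and q_L = 377/9.

41.89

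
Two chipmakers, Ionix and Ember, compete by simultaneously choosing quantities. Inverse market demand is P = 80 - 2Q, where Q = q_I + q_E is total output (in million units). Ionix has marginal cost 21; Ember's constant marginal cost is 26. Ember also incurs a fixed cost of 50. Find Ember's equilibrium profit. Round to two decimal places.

Ionix's profit: π_I = (80 - 2Q)q_I - (21q_I). Setting ∂π_I/∂q_I = 0: 59 - 4q_I - 2(q_E) = 0.
Ember's profit: π_E = (80 - 2Q)q_E - (26q_E). Setting ∂π_E/∂q_E = 0: 54 - 4q_E - 2(q_I) = 0.
Rearranging gives the reaction functions q_I = (59 - 2q_E)/4 and q_E = (54 - 2q_I)/4.
Solving the pair: q_I = 32/3, q_E = 49/6.
Price P = 80 - 2·(113/6) = 127/3.
Ember's profit: (127/3 - 26)·(49/6) - 50 = 1501/18.

83.39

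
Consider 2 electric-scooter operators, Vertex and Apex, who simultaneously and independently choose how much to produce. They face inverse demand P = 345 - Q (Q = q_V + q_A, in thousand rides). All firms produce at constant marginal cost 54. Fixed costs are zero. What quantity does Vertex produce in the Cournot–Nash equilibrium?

97

Each firm earns π_i = (345 - Q)q_i - 54q_i.
Setting ∂π_i/∂q_i = 0 with rivals' quantities fixed: 291 - 2q_i - q_j = 0.
With identical firms every q_j equals q_i, so q_j = q_i and 291 = 3q_i, giving q_i = 97.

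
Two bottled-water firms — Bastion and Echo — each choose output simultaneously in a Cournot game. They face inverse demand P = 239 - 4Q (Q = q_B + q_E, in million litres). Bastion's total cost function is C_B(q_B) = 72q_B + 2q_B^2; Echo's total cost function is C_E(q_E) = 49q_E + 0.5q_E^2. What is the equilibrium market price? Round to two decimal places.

136.61

Bastion's profit: π_B = (239 - 4Q)q_B - (72q_B + 2q_B²). Setting ∂π_B/∂q_B = 0: 167 - 12q_B - 4(q_E) = 0.
Echo's first-order condition: 190 - 9q_E - 4(q_B) = 0.
Rearranging gives the reaction functions q_B = (167 - 4q_E)/12 and q_E = (190 - 4q_B)/9.
Substituting one into the other gives q_B = 743/92 and q_E = 403/23.
Total output Q = 25.5978, so price P = 239 - 4·25.5978 = 136.6087.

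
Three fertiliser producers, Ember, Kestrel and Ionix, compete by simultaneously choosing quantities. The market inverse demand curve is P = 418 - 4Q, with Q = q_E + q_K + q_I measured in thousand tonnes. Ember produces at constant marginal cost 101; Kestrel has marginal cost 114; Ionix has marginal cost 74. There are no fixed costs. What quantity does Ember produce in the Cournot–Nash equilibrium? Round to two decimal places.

18.94

Ember's profit: π_E = (418 - 4Q)q_E - (101q_E). Setting ∂π_E/∂q_E = 0: 317 - 8q_E - 4(q_K + q_I) = 0.
Kestrel's first-order condition: 304 - 8q_K - 4(q_E + q_I) = 0.
Ionix's profit: π_I = (418 - 4Q)q_I - (74q_I). Setting ∂π_I/∂q_I = 0: 344 - 8q_I - 4(q_E + q_K) = 0.
Adding the 3 first-order conditions: 965 − 16Q = 0, so Q = 965/16.
Back-substituting: q_E = (317 − 965/4)/4 = 303/16, q_K = (304 − 965/4)/4 = 251/16, q_I = (344 − 965/4)/4 = 411/16.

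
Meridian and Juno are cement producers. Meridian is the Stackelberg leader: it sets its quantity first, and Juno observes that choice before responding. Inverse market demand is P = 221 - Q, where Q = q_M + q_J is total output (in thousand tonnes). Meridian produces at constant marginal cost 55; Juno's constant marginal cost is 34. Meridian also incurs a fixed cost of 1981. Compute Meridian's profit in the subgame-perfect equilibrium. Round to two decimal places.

647.13

Solve by backward induction. Given q_M, the follower Juno maximises π_J = (221 - q_M - q_J)q_J - 34q_J.
Follower FOC: 187 - q_M - 2q_J = 0, so q_J(q_M) = (187 - q_M)/2.
Meridian substitutes q_J(q_M) into its own profit: π_M = q_M(221 - q_M - (187 - q_M)/2) - 55q_M = (255/2 - (1/2)q_M)q_M - 55q_M.
The leader's first-order condition 145/2 - q_M = 0 yields q_M = 145/2.
Then q_J = (187 - 145/2)/2 = 229/4.
Price P = 221 - 519/4 = 365/4.
Meridian's profit: (365/4 - 55)·(145/2) - 1981 = 647.1250.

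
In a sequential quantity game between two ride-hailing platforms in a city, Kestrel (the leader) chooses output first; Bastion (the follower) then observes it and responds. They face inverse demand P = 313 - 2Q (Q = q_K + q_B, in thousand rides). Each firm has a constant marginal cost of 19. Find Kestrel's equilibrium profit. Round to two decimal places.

The follower Bastion best-responds to any q_K: π_B = (313 - 2Q)q_B - 19q_B.
∂π_B/∂q_B = 294 - 2q_K - 4q_B = 0 gives the reaction function q_B = (294 - 2q_K)/4.
Kestrel substitutes q_B(q_K) into its own profit: π_K = q_K(313 - 2q_K - (294 - 2q_K)/2) - 19q_K = (166 - q_K)q_K - 19q_K.
The leader's first-order condition 147 - 2q_K = 0 yields q_K = 147/2.
Then q_B = (294 - 2·(147/2))/4 = 147/4.
Price P = 313 - 2·(441/4) = 185/2.
Kestrel's profit: (185/2 - 19)·(147/2) = 5402.2500.

5402.25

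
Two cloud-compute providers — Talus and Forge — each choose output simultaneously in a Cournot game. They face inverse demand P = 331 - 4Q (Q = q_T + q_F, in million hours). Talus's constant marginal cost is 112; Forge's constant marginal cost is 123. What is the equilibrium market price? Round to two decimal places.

Talus's profit: π_T = (331 - 4Q)q_T - (112q_T). Setting ∂π_T/∂q_T = 0: 219 - 8q_T - 4(q_F) = 0.
Forge's first-order condition: 208 - 8q_F - 4(q_T) = 0.
Rearranging gives the reaction functions q_T = (219 - 4q_F)/8 and q_F = (208 - 4q_T)/8.
Solving the pair: q_T = 115/6, q_F = 197/12.
Total output Q = 427/12, so price P = 331 - 4·(427/12) = 566/3.

188.67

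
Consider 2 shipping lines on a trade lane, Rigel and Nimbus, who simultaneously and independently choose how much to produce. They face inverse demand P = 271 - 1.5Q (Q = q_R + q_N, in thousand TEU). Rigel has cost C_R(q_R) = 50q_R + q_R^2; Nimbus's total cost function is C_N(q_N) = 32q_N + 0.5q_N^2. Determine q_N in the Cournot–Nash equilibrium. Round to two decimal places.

48.65

Rigel's profit: π_R = (271 - 1.5Q)q_R - (50q_R + q_R²). Setting ∂π_R/∂q_R = 0: 221 - 5q_R - (3/2)(q_N) = 0.
Nimbus's profit: π_N = (271 - 1.5Q)q_N - (32q_N + (1/2)q_N²). Setting ∂π_N/∂q_N = 0: 239 - 4q_N - (3/2)(q_R) = 0.
Rearranging gives the reaction functions q_R = (221 - (3/2)q_N)/5 and q_N = (239 - (3/2)q_R)/4.
Solving the pair: q_R = 29.6056, q_N = 48.6479.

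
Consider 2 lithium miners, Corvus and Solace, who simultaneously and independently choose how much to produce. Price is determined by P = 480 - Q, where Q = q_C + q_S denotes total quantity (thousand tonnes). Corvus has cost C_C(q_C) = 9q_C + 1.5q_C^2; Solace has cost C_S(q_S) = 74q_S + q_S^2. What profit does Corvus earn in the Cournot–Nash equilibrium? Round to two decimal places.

Corvus's profit: π_C = (480 - Q)q_C - (9q_C + (3/2)q_C²). Setting ∂π_C/∂q_C = 0: 471 - 5q_C - (q_S) = 0.
Solace's profit: π_S = (480 - Q)q_S - (74q_S + q_S²). Setting ∂π_S/∂q_S = 0: 406 - 4q_S - (q_C) = 0.
Rearranging gives the reaction functions q_C = (471 - q_S)/5 and q_S = (406 - q_C)/4.
Substituting one into the other gives q_C = 1478/19 and q_S = 1559/19.
Price P = 480 - 159.8421 = 320.1579.
Corvus's profit: 320.1579·(1478/19) - 9·(1478/19) - (3/2)(1478/19)² = 15128.0055.

15128.01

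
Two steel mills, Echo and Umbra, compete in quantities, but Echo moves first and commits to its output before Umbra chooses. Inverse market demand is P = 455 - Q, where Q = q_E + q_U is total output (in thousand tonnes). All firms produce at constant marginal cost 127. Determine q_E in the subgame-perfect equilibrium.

Solve by backward induction. Given q_E, the follower Umbra maximises π_U = (455 - q_E - q_U)q_U - 127q_U.
Follower FOC: 328 - q_E - 2q_U = 0, so q_U(q_E) = (328 - q_E)/2.
The leader anticipates this reaction. Substituting into P = 455 - Q gives P = 291 - (1/2)q_E, so π_E = (291 - (1/2)q_E)q_E - 127q_E.
Maximising: ∂π_E/∂q_E = 164 - q_E = 0, giving q_E = 164.
Then q_U = (328 - 164)/2 = 82.

164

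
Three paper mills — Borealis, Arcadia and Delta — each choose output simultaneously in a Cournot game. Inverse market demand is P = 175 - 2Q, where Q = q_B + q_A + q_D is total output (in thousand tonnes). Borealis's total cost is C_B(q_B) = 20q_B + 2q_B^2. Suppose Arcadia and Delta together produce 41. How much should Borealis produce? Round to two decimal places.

9.13

With rivals' combined output fixed at 41, Borealis's profit is π_B = (175 - 2·41 - 2q_B)q_B - (20q_B + 2q_B²) = (93 - 2q_B)q_B - (20q_B + 2q_B²).
∂π_B/∂q_B = 73 - 8q_B = 0, so q_B = 73/8.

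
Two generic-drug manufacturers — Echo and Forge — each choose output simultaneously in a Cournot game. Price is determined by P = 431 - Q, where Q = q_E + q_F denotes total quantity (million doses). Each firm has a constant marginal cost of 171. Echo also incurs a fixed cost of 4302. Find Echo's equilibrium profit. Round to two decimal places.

Each firm earns π_i = (431 - Q)q_i - 171q_i.
Setting ∂π_i/∂q_i = 0 with rivals' quantities fixed: 260 - 2q_i - q_j = 0.
With identical firms every q_j equals q_i, so q_j = q_i and 260 = 3q_i, giving q_i = 260/3.
Price P = 431 - 520/3 = 773/3.
Echo's profit: (773/3 - 171)·(260/3) - 4302 = 3209.1111.

3209.11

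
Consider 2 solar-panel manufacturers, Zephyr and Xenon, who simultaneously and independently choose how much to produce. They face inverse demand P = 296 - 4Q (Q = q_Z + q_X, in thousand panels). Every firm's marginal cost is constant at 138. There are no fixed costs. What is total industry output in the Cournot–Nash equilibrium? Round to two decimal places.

A representative firm's profit is π_i = q_i(296 - 4Q) - 138q_i.
Setting ∂π_i/∂q_i = 0 with rivals' quantities fixed: 158 - 8q_i - 4q_j = 0.
With identical firms every q_j equals q_i, so q_j = q_i and 158 = 12q_i, giving q_i = 79/6.
Total output Q = 79/6 + 79/6 = 79/3.

26.33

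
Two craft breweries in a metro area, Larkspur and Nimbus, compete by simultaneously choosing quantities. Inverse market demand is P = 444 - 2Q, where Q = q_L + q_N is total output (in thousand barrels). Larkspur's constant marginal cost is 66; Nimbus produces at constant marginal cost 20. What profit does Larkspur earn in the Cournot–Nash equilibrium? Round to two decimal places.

6123.56

Larkspur's profit: π_L = (444 - 2Q)q_L - (66q_L). Setting ∂π_L/∂q_L = 0: 378 - 4q_L - 2(q_N) = 0.
Nimbus's first-order condition: 424 - 4q_N - 2(q_L) = 0.
Rearranging gives the reaction functions q_L = (378 - 2q_N)/4 and q_N = (424 - 2q_L)/4.
Solving the pair: q_L = 166/3, q_N = 235/3.
Price P = 444 - 2·(401/3) = 530/3.
Larkspur's profit: (530/3 - 66)·(166/3) = 6123.5556.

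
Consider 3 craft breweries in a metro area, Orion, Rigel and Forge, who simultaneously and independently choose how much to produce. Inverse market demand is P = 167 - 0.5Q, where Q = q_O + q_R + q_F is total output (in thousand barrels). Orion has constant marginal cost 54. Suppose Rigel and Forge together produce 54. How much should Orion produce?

With rivals' combined output fixed at 54, Orion's profit is π_O = (167 - (1/2)·54 - (1/2)q_O)q_O - (54q_O) = (140 - (1/2)q_O)q_O - (54q_O).
∂π_O/∂q_O = 86 - q_O = 0, so q_O = 86.

86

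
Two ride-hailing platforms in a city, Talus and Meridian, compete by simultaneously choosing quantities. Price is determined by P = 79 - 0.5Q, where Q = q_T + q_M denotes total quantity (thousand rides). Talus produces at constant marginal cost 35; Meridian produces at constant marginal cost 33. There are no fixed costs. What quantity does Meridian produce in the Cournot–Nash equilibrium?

Talus's profit: π_T = (79 - 0.5Q)q_T - (35q_T). Setting ∂π_T/∂q_T = 0: 44 - q_T - (1/2)(q_M) = 0.
Meridian's profit: π_M = (79 - 0.5Q)q_M - (33q_M). Setting ∂π_M/∂q_M = 0: 46 - q_M - (1/2)(q_T) = 0.
So q_T = (44 - (1/2)q_M) and q_M = (46 - (1/2)q_T).
Substituting one into the other gives q_T = 28 and q_M = 32.

32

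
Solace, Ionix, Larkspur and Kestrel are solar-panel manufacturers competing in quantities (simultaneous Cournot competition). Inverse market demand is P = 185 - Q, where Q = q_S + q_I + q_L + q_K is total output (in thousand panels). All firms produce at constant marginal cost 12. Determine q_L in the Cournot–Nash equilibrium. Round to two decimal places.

34.60

A representative firm's profit is π_i = q_i(185 - Q) - 12q_i.
Setting ∂π_i/∂q_i = 0 with rivals' quantities fixed: 173 - 2q_i - Σ_{j≠i} q_j = 0.
With identical firms every q_j equals q_i, so Σ_{j≠i} q_j = 3q_i and 173 = 5q_i, giving q_i = 173/5.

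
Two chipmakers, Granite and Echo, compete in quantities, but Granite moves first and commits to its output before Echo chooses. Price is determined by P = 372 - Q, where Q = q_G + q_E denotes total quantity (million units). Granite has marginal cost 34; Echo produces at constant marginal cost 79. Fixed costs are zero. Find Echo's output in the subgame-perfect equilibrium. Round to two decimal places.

Solve by backward induction. Given q_G, the follower Echo maximises π_E = (372 - q_G - q_E)q_E - 79q_E.
Setting the follower's marginal profit to zero, 293 - q_G - 2q_E = 0, i.e. q_E = (293 - q_G)/2.
The leader anticipates this reaction. Substituting into P = 372 - Q gives P = 451/2 - (1/2)q_G, so π_G = (451/2 - (1/2)q_G)q_G - 34q_G.
Leader FOC: 383/2 - q_G = 0, so q_G = 383/2.
Then q_E = (293 - 383/2)/2 = 203/4.

50.75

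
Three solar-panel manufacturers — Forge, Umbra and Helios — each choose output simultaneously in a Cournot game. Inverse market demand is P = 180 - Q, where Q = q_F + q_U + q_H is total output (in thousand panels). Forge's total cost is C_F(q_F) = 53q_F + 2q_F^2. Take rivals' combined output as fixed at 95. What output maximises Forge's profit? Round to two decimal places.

5.33

With rivals' combined output fixed at 95, Forge's profit is π_F = (180 - 95 - q_F)q_F - (53q_F + 2q_F²) = (85 - q_F)q_F - (53q_F + 2q_F²).
∂π_F/∂q_F = 32 - 6q_F = 0, so q_F = 16/3.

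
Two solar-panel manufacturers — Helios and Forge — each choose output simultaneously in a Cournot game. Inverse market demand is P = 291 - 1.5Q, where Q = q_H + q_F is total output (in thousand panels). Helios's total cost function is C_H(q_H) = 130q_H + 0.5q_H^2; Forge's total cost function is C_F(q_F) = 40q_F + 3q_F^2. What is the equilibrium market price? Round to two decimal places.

209.44

Helios's profit: π_H = (291 - 1.5Q)q_H - (130q_H + (1/2)q_H²). Setting ∂π_H/∂q_H = 0: 161 - 4q_H - (3/2)(q_F) = 0.
Forge's profit: π_F = (291 - 1.5Q)q_F - (40q_F + 3q_F²). Setting ∂π_F/∂q_F = 0: 251 - 9q_F - (3/2)(q_H) = 0.
Rearranging gives the reaction functions q_H = (161 - (3/2)q_F)/4 and q_F = (251 - (3/2)q_H)/9.
Substituting one into the other gives q_H = 286/9 and q_F = 610/27.
Total output Q = 1468/27, so price P = 291 - (3/2)·(1468/27) = 1885/9.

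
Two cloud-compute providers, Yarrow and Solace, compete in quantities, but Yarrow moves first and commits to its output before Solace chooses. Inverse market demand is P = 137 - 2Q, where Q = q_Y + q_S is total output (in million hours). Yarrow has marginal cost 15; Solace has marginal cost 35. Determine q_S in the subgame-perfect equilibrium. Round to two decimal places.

The follower Solace best-responds to any q_Y: π_S = (137 - 2Q)q_S - 35q_S.
Setting the follower's marginal profit to zero, 102 - 2q_Y - 4q_S = 0, i.e. q_S = (102 - 2q_Y)/4.
The leader anticipates this reaction. Substituting into P = 137 - 2Q gives P = 86 - q_Y, so π_Y = (86 - q_Y)q_Y - 15q_Y.
The leader's first-order condition 71 - 2q_Y = 0 yields q_Y = 71/2.
Then q_S = (102 - 2·(71/2))/4 = 31/4.

7.75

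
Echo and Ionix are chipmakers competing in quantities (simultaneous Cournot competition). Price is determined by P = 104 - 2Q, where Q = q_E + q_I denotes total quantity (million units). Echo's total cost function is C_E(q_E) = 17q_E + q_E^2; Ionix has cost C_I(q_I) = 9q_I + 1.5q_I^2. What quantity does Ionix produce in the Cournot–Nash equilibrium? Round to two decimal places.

Echo's profit: π_E = (104 - 2Q)q_E - (17q_E + q_E²). Setting ∂π_E/∂q_E = 0: 87 - 6q_E - 2(q_I) = 0.
Ionix's profit: π_I = (104 - 2Q)q_I - (9q_I + (3/2)q_I²). Setting ∂π_I/∂q_I = 0: 95 - 7q_I - 2(q_E) = 0.
Rearranging gives the reaction functions q_E = (87 - 2q_I)/6 and q_I = (95 - 2q_E)/7.
Substituting one into the other gives q_E = 419/38 and q_I = 198/19.

10.42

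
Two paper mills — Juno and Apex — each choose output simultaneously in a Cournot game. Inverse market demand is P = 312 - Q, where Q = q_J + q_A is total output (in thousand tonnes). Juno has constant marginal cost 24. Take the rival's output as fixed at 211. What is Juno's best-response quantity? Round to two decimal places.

With the rival's output fixed at 211, Juno's profit is π_J = (312 - 211 - q_J)q_J - (24q_J) = (101 - q_J)q_J - (24q_J).
∂π_J/∂q_J = 77 - 2q_J = 0, so q_J = 77/2.

38.50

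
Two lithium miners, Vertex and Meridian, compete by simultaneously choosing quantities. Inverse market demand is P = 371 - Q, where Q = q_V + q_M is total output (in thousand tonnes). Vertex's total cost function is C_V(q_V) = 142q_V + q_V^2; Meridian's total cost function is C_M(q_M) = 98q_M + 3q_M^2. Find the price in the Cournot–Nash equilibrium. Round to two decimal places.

292.87

Vertex's profit: π_V = (371 - Q)q_V - (142q_V + q_V²). Setting ∂π_V/∂q_V = 0: 229 - 4q_V - (q_M) = 0.
Meridian's first-order condition: 273 - 8q_M - (q_V) = 0.
Rearranging gives the reaction functions q_V = (229 - q_M)/4 and q_M = (273 - q_V)/8.
Solving the pair: q_V = 1559/31, q_M = 863/31.
Total output Q = 78.1290, so price P = 371 - 78.1290 = 292.8710.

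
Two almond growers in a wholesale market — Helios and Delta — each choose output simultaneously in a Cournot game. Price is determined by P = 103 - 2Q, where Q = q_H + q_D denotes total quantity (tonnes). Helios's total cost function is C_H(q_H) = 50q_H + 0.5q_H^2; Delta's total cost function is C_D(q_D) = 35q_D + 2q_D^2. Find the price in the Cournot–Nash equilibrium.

Helios's profit: π_H = (103 - 2Q)q_H - (50q_H + (1/2)q_H²). Setting ∂π_H/∂q_H = 0: 53 - 5q_H - 2(q_D) = 0.
Delta's first-order condition: 68 - 8q_D - 2(q_H) = 0.
Best responses: q_H = (53 - 2q_D)/5, q_D = (68 - 2q_H)/8.
Substituting one into the other gives q_H = 8 and q_D = 13/2.
Total output Q = 29/2, so price P = 103 - 2·(29/2) = 74.

74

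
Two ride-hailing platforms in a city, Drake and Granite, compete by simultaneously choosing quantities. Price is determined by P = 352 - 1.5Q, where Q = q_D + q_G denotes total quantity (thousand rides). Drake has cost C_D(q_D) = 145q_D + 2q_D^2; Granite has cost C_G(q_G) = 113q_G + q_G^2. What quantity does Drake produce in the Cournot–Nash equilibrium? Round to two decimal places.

Drake's profit: π_D = (352 - 1.5Q)q_D - (145q_D + 2q_D²). Setting ∂π_D/∂q_D = 0: 207 - 7q_D - (3/2)(q_G) = 0.
Granite's profit: π_G = (352 - 1.5Q)q_G - (113q_G + q_G²). Setting ∂π_G/∂q_G = 0: 239 - 5q_G - (3/2)(q_D) = 0.
So q_D = (207 - (3/2)q_G)/7 and q_G = (239 - (3/2)q_D)/5.
Solving the pair: q_D = 20.6565, q_G = 41.6031.

20.66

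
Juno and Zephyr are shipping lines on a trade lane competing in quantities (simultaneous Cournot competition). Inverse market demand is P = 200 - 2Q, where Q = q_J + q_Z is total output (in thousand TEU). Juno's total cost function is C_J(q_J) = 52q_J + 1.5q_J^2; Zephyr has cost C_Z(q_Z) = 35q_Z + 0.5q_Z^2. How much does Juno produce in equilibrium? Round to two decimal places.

Juno's profit: π_J = (200 - 2Q)q_J - (52q_J + (3/2)q_J²). Setting ∂π_J/∂q_J = 0: 148 - 7q_J - 2(q_Z) = 0.
Zephyr's first-order condition: 165 - 5q_Z - 2(q_J) = 0.
Rearranging gives the reaction functions q_J = (148 - 2q_Z)/7 and q_Z = (165 - 2q_J)/5.
Solving the pair: q_J = 410/31, q_Z = 859/31.

13.23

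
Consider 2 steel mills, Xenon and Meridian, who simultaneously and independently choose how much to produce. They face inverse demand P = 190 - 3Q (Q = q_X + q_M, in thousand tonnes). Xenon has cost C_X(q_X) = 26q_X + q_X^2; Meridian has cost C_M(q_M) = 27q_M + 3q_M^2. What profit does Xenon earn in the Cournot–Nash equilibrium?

1156

Xenon's profit: π_X = (190 - 3Q)q_X - (26q_X + q_X²). Setting ∂π_X/∂q_X = 0: 164 - 8q_X - 3(q_M) = 0.
Meridian's first-order condition: 163 - 12q_M - 3(q_X) = 0.
Best responses: q_X = (164 - 3q_M)/8, q_M = (163 - 3q_X)/12.
Solving the pair: q_X = 17, q_M = 28/3.
Price P = 190 - 3·(79/3) = 111.
Xenon's profit: 111·17 - 26·17 - 17² = 1156.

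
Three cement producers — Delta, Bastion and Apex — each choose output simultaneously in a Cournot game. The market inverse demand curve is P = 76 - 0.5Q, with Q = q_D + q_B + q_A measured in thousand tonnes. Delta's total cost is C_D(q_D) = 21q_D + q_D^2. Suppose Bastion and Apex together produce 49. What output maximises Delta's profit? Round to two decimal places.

10.17

With rivals' combined output fixed at 49, Delta's profit is π_D = (76 - (1/2)·49 - (1/2)q_D)q_D - (21q_D + q_D²) = (103/2 - (1/2)q_D)q_D - (21q_D + q_D²).
∂π_D/∂q_D = 61/2 - 3q_D = 0, so q_D = 61/6.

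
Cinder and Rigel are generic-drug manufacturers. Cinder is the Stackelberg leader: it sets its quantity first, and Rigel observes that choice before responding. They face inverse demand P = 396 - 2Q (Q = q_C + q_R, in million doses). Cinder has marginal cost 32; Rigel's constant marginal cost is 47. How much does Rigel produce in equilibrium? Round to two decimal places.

The follower Rigel best-responds to any q_C: π_R = (396 - 2Q)q_R - 47q_R.
∂π_R/∂q_R = 349 - 2q_C - 4q_R = 0 gives the reaction function q_R = (349 - 2q_C)/4.
The leader anticipates this reaction. Substituting into P = 396 - 2Q gives P = 443/2 - q_C, so π_C = (443/2 - q_C)q_C - 32q_C.
Maximising: ∂π_C/∂q_C = 379/2 - 2q_C = 0, giving q_C = 379/4.
Then q_R = (349 - 2·(379/4))/4 = 319/8.

39.88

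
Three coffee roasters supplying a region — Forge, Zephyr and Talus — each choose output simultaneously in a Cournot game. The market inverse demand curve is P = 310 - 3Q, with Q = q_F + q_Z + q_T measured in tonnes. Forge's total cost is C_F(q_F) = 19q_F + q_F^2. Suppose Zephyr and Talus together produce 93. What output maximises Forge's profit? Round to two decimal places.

1.50

With rivals' combined output fixed at 93, Forge's profit is π_F = (310 - 3·93 - 3q_F)q_F - (19q_F + q_F²) = (31 - 3q_F)q_F - (19q_F + q_F²).
∂π_F/∂q_F = 12 - 8q_F = 0, so q_F = 3/2.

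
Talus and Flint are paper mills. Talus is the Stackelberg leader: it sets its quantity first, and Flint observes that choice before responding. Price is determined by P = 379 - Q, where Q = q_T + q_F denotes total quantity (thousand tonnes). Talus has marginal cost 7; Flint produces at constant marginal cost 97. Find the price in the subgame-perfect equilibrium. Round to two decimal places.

122.50

Solve by backward induction. Given q_T, the follower Flint maximises π_F = (379 - q_T - q_F)q_F - 97q_F.
Follower FOC: 282 - q_T - 2q_F = 0, so q_F(q_T) = (282 - q_T)/2.
The leader anticipates this reaction. Substituting into P = 379 - Q gives P = 238 - (1/2)q_T, so π_T = (238 - (1/2)q_T)q_T - 7q_T.
The leader's first-order condition 231 - q_T = 0 yields q_T = 231.
Then q_F = (282 - 231)/2 = 51/2.
Total output Q = 513/2, so price P = 379 - 513/2 = 245/2.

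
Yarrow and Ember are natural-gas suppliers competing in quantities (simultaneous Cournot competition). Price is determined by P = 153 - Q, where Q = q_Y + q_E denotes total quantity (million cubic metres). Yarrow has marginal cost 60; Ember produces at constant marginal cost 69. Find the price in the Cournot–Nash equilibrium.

94

Yarrow's profit: π_Y = (153 - Q)q_Y - (60q_Y). Setting ∂π_Y/∂q_Y = 0: 93 - 2q_Y - (q_E) = 0.
Ember's profit: π_E = (153 - Q)q_E - (69q_E). Setting ∂π_E/∂q_E = 0: 84 - 2q_E - (q_Y) = 0.
So q_Y = (93 - q_E)/2 and q_E = (84 - q_Y)/2.
Solving the pair: q_Y = 34, q_E = 25.
Total output Q = 59, so price P = 153 - 59 = 94.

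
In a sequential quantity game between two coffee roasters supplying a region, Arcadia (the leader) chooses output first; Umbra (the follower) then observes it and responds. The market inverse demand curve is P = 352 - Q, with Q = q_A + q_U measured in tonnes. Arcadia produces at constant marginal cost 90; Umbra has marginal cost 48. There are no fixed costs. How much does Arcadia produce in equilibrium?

Solve by backward induction. Given q_A, the follower Umbra maximises π_U = (352 - q_A - q_U)q_U - 48q_U.
Follower FOC: 304 - q_A - 2q_U = 0, so q_U(q_A) = (304 - q_A)/2.
The leader anticipates this reaction. Substituting into P = 352 - Q gives P = 200 - (1/2)q_A, so π_A = (200 - (1/2)q_A)q_A - 90q_A.
Leader FOC: 110 - q_A = 0, so q_A = 110.
Then q_U = (304 - 110)/2 = 97.

110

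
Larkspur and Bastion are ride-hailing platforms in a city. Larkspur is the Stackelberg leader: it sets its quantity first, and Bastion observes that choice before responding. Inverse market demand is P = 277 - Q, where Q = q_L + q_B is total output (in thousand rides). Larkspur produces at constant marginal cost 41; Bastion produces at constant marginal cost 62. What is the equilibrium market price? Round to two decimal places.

The follower Bastion best-responds to any q_L: π_B = (277 - Q)q_B - 62q_B.
Setting the follower's marginal profit to zero, 215 - q_L - 2q_B = 0, i.e. q_B = (215 - q_L)/2.
Larkspur substitutes q_B(q_L) into its own profit: π_L = q_L(277 - q_L - (215 - q_L)/2) - 41q_L = (339/2 - (1/2)q_L)q_L - 41q_L.
Leader FOC: 257/2 - q_L = 0, so q_L = 257/2.
Then q_B = (215 - 257/2)/2 = 173/4.
Total output Q = 687/4, so price P = 277 - 687/4 = 421/4.

105.25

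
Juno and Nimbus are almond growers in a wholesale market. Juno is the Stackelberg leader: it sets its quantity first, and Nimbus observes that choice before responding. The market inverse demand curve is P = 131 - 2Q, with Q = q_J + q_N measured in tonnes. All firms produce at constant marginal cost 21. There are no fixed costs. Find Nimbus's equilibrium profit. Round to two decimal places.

The follower Nimbus best-responds to any q_J: π_N = (131 - 2Q)q_N - 21q_N.
Setting the follower's marginal profit to zero, 110 - 2q_J - 4q_N = 0, i.e. q_N = (110 - 2q_J)/4.
Juno substitutes q_N(q_J) into its own profit: π_J = q_J(131 - 2q_J - (110 - 2q_J)/2) - 21q_J = (76 - q_J)q_J - 21q_J.
The leader's first-order condition 55 - 2q_J = 0 yields q_J = 55/2.
Then q_N = (110 - 2·(55/2))/4 = 55/4.
Price P = 131 - 2·(165/4) = 97/2.
Nimbus's profit: (97/2 - 21)·(55/4) = 378.1250.

378.13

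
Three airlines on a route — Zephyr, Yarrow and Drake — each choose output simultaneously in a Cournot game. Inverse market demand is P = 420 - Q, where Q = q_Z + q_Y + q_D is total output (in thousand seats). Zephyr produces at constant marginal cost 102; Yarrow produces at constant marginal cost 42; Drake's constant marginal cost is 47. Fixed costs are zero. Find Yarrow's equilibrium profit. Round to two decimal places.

12265.56

Zephyr's profit: π_Z = (420 - Q)q_Z - (102q_Z). Setting ∂π_Z/∂q_Z = 0: 318 - 2q_Z - (q_Y + q_D) = 0.
Yarrow's profit: π_Y = (420 - Q)q_Y - (42q_Y). Setting ∂π_Y/∂q_Y = 0: 378 - 2q_Y - (q_Z + q_D) = 0.
Drake's profit: π_D = (420 - Q)q_D - (47q_D). Setting ∂π_D/∂q_D = 0: 373 - 2q_D - (q_Z + q_Y) = 0.
Adding the 3 first-order conditions: 1069 − 4Q = 0, so Q = 1069/4.
Back-substituting: q_Z = (318 − 1069/4) = 203/4, q_Y = (378 − 1069/4) = 443/4, q_D = (373 − 1069/4) = 423/4.
Price P = 420 - 1069/4 = 611/4.
Yarrow's profit: (611/4 - 42)·(443/4) = 12265.5625.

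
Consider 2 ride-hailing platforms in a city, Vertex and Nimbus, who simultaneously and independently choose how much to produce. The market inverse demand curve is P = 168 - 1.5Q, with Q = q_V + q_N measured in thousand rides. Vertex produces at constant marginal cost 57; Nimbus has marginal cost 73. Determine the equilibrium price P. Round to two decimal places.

Vertex's profit: π_V = (168 - 1.5Q)q_V - (57q_V). Setting ∂π_V/∂q_V = 0: 111 - 3q_V - (3/2)(q_N) = 0.
Nimbus's profit: π_N = (168 - 1.5Q)q_N - (73q_N). Setting ∂π_N/∂q_N = 0: 95 - 3q_N - (3/2)(q_V) = 0.
Best responses: q_V = (111 - (3/2)q_N)/3, q_N = (95 - (3/2)q_V)/3.
Solving the pair: q_V = 254/9, q_N = 158/9.
Total output Q = 412/9, so price P = 168 - (3/2)·(412/9) = 298/3.

99.33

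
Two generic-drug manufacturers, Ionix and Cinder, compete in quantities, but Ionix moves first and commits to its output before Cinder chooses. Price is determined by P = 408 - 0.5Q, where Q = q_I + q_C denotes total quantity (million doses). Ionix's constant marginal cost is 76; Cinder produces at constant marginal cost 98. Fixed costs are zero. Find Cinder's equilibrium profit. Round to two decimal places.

The follower Cinder best-responds to any q_I: π_C = (408 - 0.5Q)q_C - 98q_C.
∂π_C/∂q_C = 310 - (1/2)q_I - q_C = 0 gives the reaction function q_C = (310 - (1/2)q_I).
The leader anticipates this reaction. Substituting into P = 408 - 0.5Q gives P = 253 - (1/4)q_I, so π_I = (253 - (1/4)q_I)q_I - 76q_I.
The leader's first-order condition 177 - (1/2)q_I = 0 yields q_I = 354.
Then q_C = (310 - (1/2)·354) = 133.
Price P = 408 - (1/2)·487 = 329/2.
Cinder's profit: (329/2 - 98)·133 = 8844.5000.

8844.50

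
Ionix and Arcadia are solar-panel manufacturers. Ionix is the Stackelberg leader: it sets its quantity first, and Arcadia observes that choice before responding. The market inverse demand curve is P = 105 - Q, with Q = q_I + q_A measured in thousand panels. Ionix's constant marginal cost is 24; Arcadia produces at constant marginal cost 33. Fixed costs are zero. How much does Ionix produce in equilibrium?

Solve by backward induction. Given q_I, the follower Arcadia maximises π_A = (105 - q_I - q_A)q_A - 33q_A.
Follower FOC: 72 - q_I - 2q_A = 0, so q_A(q_I) = (72 - q_I)/2.
The leader anticipates this reaction. Substituting into P = 105 - Q gives P = 69 - (1/2)q_I, so π_I = (69 - (1/2)q_I)q_I - 24q_I.
Maximising: ∂π_I/∂q_I = 45 - q_I = 0, giving q_I = 45.
Then q_A = (72 - 45)/2 = 27/2.

45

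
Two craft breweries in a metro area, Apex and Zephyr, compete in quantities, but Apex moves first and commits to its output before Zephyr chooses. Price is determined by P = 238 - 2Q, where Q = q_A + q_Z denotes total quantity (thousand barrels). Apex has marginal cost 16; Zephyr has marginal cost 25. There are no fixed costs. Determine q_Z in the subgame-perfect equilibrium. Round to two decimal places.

Solve by backward induction. Given q_A, the follower Zephyr maximises π_Z = (238 - 2q_A - 2q_Z)q_Z - 25q_Z.
Follower FOC: 213 - 2q_A - 4q_Z = 0, so q_Z(q_A) = (213 - 2q_A)/4.
Apex substitutes q_Z(q_A) into its own profit: π_A = q_A(238 - 2q_A - (213 - 2q_A)/2) - 16q_A = (263/2 - q_A)q_A - 16q_A.
Maximising: ∂π_A/∂q_A = 231/2 - 2q_A = 0, giving q_A = 231/4.
Then q_Z = (213 - 2·(231/4))/4 = 195/8.

24.38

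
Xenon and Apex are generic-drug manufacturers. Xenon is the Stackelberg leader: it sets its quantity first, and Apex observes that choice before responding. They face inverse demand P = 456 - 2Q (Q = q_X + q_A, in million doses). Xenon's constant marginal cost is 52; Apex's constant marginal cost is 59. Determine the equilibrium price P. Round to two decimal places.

Solve by backward induction. Given q_X, the follower Apex maximises π_A = (456 - 2q_X - 2q_A)q_A - 59q_A.
Follower FOC: 397 - 2q_X - 4q_A = 0, so q_A(q_X) = (397 - 2q_X)/4.
Xenon substitutes q_A(q_X) into its own profit: π_X = q_X(456 - 2q_X - (397 - 2q_X)/2) - 52q_X = (515/2 - q_X)q_X - 52q_X.
The leader's first-order condition 411/2 - 2q_X = 0 yields q_X = 411/4.
Then q_A = (397 - 2·(411/4))/4 = 383/8.
Total output Q = 1205/8, so price P = 456 - 2·(1205/8) = 619/4.

154.75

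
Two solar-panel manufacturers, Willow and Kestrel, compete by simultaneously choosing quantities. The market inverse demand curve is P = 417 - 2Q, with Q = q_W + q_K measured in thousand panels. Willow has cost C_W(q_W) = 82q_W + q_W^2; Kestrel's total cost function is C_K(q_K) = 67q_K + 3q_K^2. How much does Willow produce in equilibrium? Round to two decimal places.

Willow's profit: π_W = (417 - 2Q)q_W - (82q_W + q_W²). Setting ∂π_W/∂q_W = 0: 335 - 6q_W - 2(q_K) = 0.
Kestrel's first-order condition: 350 - 10q_K - 2(q_W) = 0.
Rearranging gives the reaction functions q_W = (335 - 2q_K)/6 and q_K = (350 - 2q_W)/10.
Substituting one into the other gives q_W = 1325/28 and q_K = 715/28.

47.32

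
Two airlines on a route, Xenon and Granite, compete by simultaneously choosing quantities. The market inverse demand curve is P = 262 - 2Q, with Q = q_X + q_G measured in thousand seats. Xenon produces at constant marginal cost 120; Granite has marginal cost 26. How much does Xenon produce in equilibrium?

Xenon's profit: π_X = (262 - 2Q)q_X - (120q_X). Setting ∂π_X/∂q_X = 0: 142 - 4q_X - 2(q_G) = 0.
Granite's profit: π_G = (262 - 2Q)q_G - (26q_G). Setting ∂π_G/∂q_G = 0: 236 - 4q_G - 2(q_X) = 0.
Rearranging gives the reaction functions q_X = (142 - 2q_G)/4 and q_G = (236 - 2q_X)/4.
Solving the pair: q_X = 8, q_G = 55.

8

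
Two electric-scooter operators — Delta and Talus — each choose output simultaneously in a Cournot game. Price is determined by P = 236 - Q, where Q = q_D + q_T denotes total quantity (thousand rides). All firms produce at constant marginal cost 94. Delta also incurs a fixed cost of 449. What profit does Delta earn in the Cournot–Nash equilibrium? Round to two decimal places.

Each firm earns π_i = (236 - Q)q_i - 94q_i.
Setting ∂π_i/∂q_i = 0 with rivals' quantities fixed: 142 - 2q_i - q_j = 0.
By symmetry each firm produces the same amount; substituting q_j = q_i yields q_i = 142/3.
Price P = 236 - 284/3 = 424/3.
Delta's profit: (424/3 - 94)·(142/3) - 449 = 1791.4444.

1791.44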